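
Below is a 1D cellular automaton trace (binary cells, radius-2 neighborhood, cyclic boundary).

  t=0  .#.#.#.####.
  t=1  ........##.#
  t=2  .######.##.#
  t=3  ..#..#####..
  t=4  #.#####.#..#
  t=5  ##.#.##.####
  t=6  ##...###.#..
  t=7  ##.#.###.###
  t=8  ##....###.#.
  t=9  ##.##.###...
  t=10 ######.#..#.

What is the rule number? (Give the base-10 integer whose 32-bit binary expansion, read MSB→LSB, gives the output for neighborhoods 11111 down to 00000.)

1784410835

  ##### -> .   bit 31 = 0  t=2,i=3
  ####. -> #   bit 30 = 1  t=0,i=9
  ###.# -> #   bit 29 = 1  t=2,i=6
  ###.. -> .   bit 28 = 0  t=0,i=10
  ##.## -> #   bit 27 = 1  t=2,i=7
  ##.#. -> .   bit 26 = 0  t=1,i=10
  ##..# -> #   bit 25 = 1  t=0,i=11
  ##... -> .   bit 24 = 0  t=3,i=10
  #.### -> .   bit 23 = 0  t=0,i=7
  #.##. -> #   bit 22 = 1  t=2,i=8
  #.#.# -> .   bit 21 = 0  t=0,i=3
  #.#.. -> #   bit 20 = 1  t=1,i=11
  #..## -> #   bit 19 = 1  t=3,i=4
  #..#. -> .   bit 18 = 0  t=0,i=0
  #...# -> #   bit 17 = 1  t=6,i=3
  #.... -> #   bit 16 = 1  t=1,i=1
  .#### -> #   bit 15 = 1  t=0,i=8
  .###. -> #   bit 14 = 1  t=6,i=6
  .##.# -> #   bit 13 = 1  t=1,i=9
  .##.. -> #   bit 12 = 1  t=6,i=1
  .#.## -> .   bit 11 = 0  t=0,i=6
  .#.#. -> .   bit 10 = 0  t=0,i=2
  .#..# -> #   bit 9 = 1  t=3,i=3
  .#... -> .   bit 8 = 0  t=1,i=0
  ..### -> #   bit 7 = 1  t=3,i=5
  ..##. -> #   bit 6 = 1  t=1,i=8
  ..#.# -> .   bit 5 = 0  t=0,i=1
  ..#.. -> #   bit 4 = 1  t=3,i=2
  ...## -> .   bit 3 = 0  t=1,i=7
  ...#. -> .   bit 2 = 0  t=3,i=1
  ....# -> #   bit 1 = 1  t=1,i=6
  ..... -> #   bit 0 = 1  t=1,i=2
  bits 01101010010110111111001011010011 = 1784410835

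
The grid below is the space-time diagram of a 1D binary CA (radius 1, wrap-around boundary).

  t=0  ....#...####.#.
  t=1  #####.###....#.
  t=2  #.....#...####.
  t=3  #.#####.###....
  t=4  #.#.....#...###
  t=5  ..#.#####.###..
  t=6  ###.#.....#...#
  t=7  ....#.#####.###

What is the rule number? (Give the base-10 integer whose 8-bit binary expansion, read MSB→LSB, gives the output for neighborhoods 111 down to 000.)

15

  [7] ### => .  t=0,i=9
  [6] ##. => .  t=0,i=11
  [5] #.# => .  t=0,i=12
  [4] #.. => .  t=0,i=5
  [3] .## => #  t=0,i=8
  [2] .#. => #  t=0,i=4
  [1] ..# => #  t=0,i=3
  [0] ... => #  t=0,i=0
  bits 00001111 = 15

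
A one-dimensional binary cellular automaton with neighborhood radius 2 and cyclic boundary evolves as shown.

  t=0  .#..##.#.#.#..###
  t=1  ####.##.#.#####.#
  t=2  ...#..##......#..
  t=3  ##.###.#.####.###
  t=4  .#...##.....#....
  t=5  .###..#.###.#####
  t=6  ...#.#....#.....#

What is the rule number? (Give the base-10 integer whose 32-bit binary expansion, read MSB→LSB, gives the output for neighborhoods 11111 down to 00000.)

874461075

  ##### -> .   bit 31 = 0  t=1,i=1
  ####. -> .   bit 30 = 0  t=1,i=2
  ###.# -> #   bit 29 = 1  t=0,i=16
  ###.. -> #   bit 28 = 1  t=5,i=3
  ##.## -> .   bit 27 = 0  t=1,i=4
  ##.#. -> #   bit 26 = 1  t=0,i=0
  ##..# -> .   bit 25 = 0  t=5,i=4
  ##... -> .   bit 24 = 0  t=2,i=8
  #.### -> .   bit 23 = 0  t=1,i=10
  #.##. -> .   bit 22 = 0  t=1,i=5
  #.#.# -> .   bit 21 = 0  t=0,i=7
  #.#.. -> #   bit 20 = 1  t=0,i=1
  #..## -> #   bit 19 = 1  t=0,i=3
  #..#. -> #   bit 18 = 1  t=5,i=5
  #...# -> #   bit 17 = 1  t=4,i=3
  #.... -> #   bit 16 = 1  t=2,i=9
  .#### -> .   bit 15 = 0  t=1,i=0
  .###. -> .   bit 14 = 0  t=0,i=15
  .##.# -> #   bit 13 = 1  t=0,i=5
  .##.. -> #   bit 12 = 1  t=2,i=7
  .#.## -> .   bit 11 = 0  t=1,i=9
  .#.#. -> #   bit 10 = 1  t=0,i=8
  .#..# -> #   bit 9 = 1  t=0,i=2
  .#... -> #   bit 8 = 1  t=2,i=15
  ..### -> #   bit 7 = 1  t=0,i=14
  ..##. -> .   bit 6 = 0  t=0,i=4
  ..#.# -> .   bit 5 = 0  t=5,i=6
  ..#.. -> #   bit 4 = 1  t=2,i=3
  ...## -> .   bit 3 = 0  t=4,i=4
  ...#. -> .   bit 2 = 0  t=2,i=2
  ....# -> #   bit 1 = 1  t=2,i=1
  ..... -> #   bit 0 = 1  t=2,i=0
  bits 00110100000111110011011110010011 = 874461075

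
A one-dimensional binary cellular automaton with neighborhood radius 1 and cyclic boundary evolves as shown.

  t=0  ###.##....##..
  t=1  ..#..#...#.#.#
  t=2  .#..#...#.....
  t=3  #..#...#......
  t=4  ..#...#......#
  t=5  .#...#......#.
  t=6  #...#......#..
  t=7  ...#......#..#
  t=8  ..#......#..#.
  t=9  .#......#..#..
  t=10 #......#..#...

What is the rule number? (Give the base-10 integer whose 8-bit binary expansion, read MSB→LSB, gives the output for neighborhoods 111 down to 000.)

66

  [7] ### => .  t=0,i=1
  [6] ##. => #  t=0,i=2
  [5] #.# => .  t=0,i=3
  [4] #.. => .  t=0,i=6
  [3] .## => .  t=0,i=0
  [2] .#. => .  t=1,i=2
  [1] ..# => #  t=0,i=9
  [0] ... => .  t=0,i=7
  bits 01000010 = 66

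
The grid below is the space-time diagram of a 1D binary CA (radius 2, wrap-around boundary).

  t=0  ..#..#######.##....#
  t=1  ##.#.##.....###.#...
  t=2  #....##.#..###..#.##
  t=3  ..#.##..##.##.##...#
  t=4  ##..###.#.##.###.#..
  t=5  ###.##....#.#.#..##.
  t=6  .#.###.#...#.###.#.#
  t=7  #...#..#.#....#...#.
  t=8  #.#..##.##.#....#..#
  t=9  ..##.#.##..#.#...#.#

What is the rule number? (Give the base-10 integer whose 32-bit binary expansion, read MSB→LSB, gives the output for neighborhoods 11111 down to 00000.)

  ##### -> .   bit 31 = 0  t=0,i=7
  ####. -> .   bit 30 = 0  t=0,i=10
  ###.# -> .   bit 29 = 0  t=0,i=11
  ###.. -> .   bit 28 = 0  t=2,i=0
  ##.## -> #   bit 27 = 1  t=0,i=12
  ##.#. -> .   bit 26 = 0  t=1,i=2
  ##..# -> #   bit 25 = 1  t=2,i=14
  ##... -> .   bit 24 = 0  t=0,i=15
  #.### -> .   bit 23 = 0  t=2,i=18
  #.##. -> #   bit 22 = 1  t=0,i=13
  #.#.# -> .   bit 21 = 0  t=1,i=3
  #.#.. -> #   bit 20 = 1  t=1,i=16
  #..## -> .   bit 19 = 0  t=0,i=4
  #..#. -> #   bit 18 = 1  t=0,i=1
  #...# -> #   bit 17 = 1  t=1,i=18
  #.... -> #   bit 16 = 1  t=0,i=16
  .#### -> #   bit 15 = 1  t=0,i=6
  .###. -> #   bit 14 = 1  t=1,i=13
  .##.# -> .   bit 13 = 0  t=1,i=1
  .##.. -> #   bit 12 = 1  t=0,i=14
  .#.## -> .   bit 11 = 0  t=1,i=4
  .#.#. -> #   bit 10 = 1  t=5,i=11
  .#..# -> #   bit 9 = 1  t=0,i=0
  .#... -> .   bit 8 = 0  t=1,i=17
  ..### -> #   bit 7 = 1  t=0,i=5
  ..##. -> #   bit 6 = 1  t=1,i=0
  ..#.# -> .   bit 5 = 0  t=2,i=16
  ..#.. -> .   bit 4 = 0  t=0,i=2
  ...## -> #   bit 3 = 1  t=1,i=11
  ...#. -> .   bit 2 = 0  t=0,i=18
  ....# -> .   bit 1 = 0  t=0,i=17
  ..... -> .   bit 0 = 0  t=1,i=9
  bits 00001010010101111101011011001000 = 173528776

173528776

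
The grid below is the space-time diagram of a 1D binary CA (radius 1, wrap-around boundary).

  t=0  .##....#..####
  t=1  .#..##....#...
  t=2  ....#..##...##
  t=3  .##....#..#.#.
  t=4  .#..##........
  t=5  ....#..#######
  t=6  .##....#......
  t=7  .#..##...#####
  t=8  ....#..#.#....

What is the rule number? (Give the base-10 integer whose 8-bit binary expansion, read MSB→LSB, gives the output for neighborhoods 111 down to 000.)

9

  ###|.  b7=0 t=0,i=11
  ##.|.  b6=0 t=0,i=2
  #.#|.  b5=0 t=0,i=0
  #..|.  b4=0 t=0,i=3
  .##|#  b3=1 t=0,i=1
  .#.|.  b2=0 t=0,i=7
  ..#|.  b1=0 t=0,i=6
  ...|#  b0=1 t=0,i=4
  bits 00001001 = 9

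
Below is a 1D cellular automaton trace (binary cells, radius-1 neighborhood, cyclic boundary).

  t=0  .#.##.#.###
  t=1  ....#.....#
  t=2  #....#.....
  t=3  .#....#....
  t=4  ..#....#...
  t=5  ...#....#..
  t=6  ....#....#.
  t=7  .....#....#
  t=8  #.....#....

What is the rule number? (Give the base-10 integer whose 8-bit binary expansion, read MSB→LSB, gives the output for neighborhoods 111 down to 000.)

  nb ###: next=.  (t=0,i=9, bit7=0)
  nb ##.: next=#  (t=0,i=4, bit6=1)
  nb #.#: next=.  (t=0,i=0, bit5=0)
  nb #..: next=#  (t=1,i=0, bit4=1)
  nb .##: next=.  (t=0,i=3, bit3=0)
  nb .#.: next=.  (t=0,i=1, bit2=0)
  nb ..#: next=.  (t=1,i=3, bit1=0)
  nb ...: next=.  (t=1,i=1, bit0=0)
  bits 01010000 = 80

80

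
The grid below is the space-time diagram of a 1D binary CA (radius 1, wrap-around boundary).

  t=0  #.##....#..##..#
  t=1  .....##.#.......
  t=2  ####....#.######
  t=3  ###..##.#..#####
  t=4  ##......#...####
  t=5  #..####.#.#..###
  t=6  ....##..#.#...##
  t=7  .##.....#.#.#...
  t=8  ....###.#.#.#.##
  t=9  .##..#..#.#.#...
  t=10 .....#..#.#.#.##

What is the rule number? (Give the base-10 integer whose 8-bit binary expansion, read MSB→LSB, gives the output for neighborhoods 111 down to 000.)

  nb ###: next=#  (t=2,i=0, bit7=1)
  nb ##.: next=.  (t=0,i=0, bit6=0)
  nb #.#: next=.  (t=0,i=1, bit5=0)
  nb #..: next=.  (t=0,i=4, bit4=0)
  nb .##: next=.  (t=0,i=2, bit3=0)
  nb .#.: next=#  (t=0,i=8, bit2=1)
  nb ..#: next=.  (t=0,i=7, bit1=0)
  nb ...: next=#  (t=0,i=5, bit0=1)
  bits 10000101 = 133

133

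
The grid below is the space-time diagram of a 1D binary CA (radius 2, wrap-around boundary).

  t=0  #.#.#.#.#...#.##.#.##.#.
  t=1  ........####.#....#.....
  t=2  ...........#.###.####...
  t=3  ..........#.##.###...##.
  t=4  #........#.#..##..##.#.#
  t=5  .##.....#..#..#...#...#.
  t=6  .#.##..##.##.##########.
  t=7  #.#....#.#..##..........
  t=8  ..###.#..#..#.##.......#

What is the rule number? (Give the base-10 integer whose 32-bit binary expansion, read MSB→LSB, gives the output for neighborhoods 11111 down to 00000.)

  #####|.  b31=0 t=6,i=15
  ####.|.  b30=0 t=1,i=10
  ###.#|#  b29=1 t=1,i=11
  ###..|.  b28=0 t=2,i=20
  ##.##|#  b27=1 t=2,i=16
  ##.#.|.  b26=0 t=0,i=16
  ##..#|.  b25=0 t=4,i=16
  ##...|#  b24=1 t=2,i=21
  #.###|#  b23=1 t=2,i=13
  #.##.|.  b22=0 t=0,i=14
  #.#.#|.  b21=0 t=0,i=0
  #.#..|#  b20=1 t=0,i=8
  #..##|.  b19=0 t=4,i=13
  #..#.|#  b18=1 t=5,i=10
  #...#|#  b17=1 t=0,i=10
  #....|#  b16=1 t=1,i=15
  .####|.  b15=0 t=1,i=9
  .###.|.  b14=0 t=2,i=14
  .##.#|.  b13=0 t=0,i=15
  .##..|.  b12=0 t=3,i=22
  .#.##|#  b11=1 t=0,i=13
  .#.#.|.  b10=0 t=0,i=1
  .#..#|.  b9=0 t=4,i=12
  .#...|#  b8=1 t=0,i=9
  ..###|.  b7=0 t=1,i=8
  ..##.|#  b6=1 t=3,i=21
  ..#.#|.  b5=0 t=0,i=12
  ..#..|#  b4=1 t=1,i=18
  ...##|.  b3=0 t=1,i=7
  ...#.|#  b2=1 t=0,i=11
  ....#|.  b1=0 t=1,i=6
  .....|.  b0=0 t=1,i=0
  bits 00101001100101110000100101010100 = 697764180

697764180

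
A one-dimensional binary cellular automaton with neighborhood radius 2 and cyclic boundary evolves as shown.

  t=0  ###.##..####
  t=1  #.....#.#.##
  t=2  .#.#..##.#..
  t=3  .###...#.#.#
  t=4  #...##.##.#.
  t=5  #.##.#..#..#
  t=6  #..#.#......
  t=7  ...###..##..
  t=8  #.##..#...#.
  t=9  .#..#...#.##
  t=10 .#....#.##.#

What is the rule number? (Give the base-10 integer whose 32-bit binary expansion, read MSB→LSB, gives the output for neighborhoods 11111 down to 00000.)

2199006377

  #####|#  b31=1 t=0,i=0
  ####.|.  b30=0 t=0,i=1
  ###.#|.  b29=0 t=0,i=2
  ###..|.  b28=0 t=1,i=0
  ##.##|.  b27=0 t=0,i=3
  ##.#.|.  b26=0 t=2,i=8
  ##..#|#  b25=1 t=0,i=6
  ##...|#  b24=1 t=1,i=1
  #.###|.  b23=0 t=1,i=10
  #.##.|.  b22=0 t=0,i=4
  #.#.#|.  b21=0 t=1,i=8
  #.#..|#  b20=1 t=2,i=3
  #..##|.  b19=0 t=0,i=7
  #..#.|.  b18=0 t=5,i=7
  #...#|#  b17=1 t=2,i=11
  #....|.  b16=0 t=1,i=2
  .####|.  b15=0 t=0,i=9
  .###.|.  b14=0 t=1,i=11
  .##.#|#  b13=1 t=2,i=7
  .##..|.  b12=0 t=0,i=5
  .#.##|#  b11=1 t=1,i=9
  .#.#.|#  b10=1 t=1,i=7
  .#..#|.  b9=0 t=2,i=4
  .#...|.  b8=0 t=2,i=10
  ..###|#  b7=1 t=0,i=8
  ..##.|.  b6=0 t=2,i=6
  ..#.#|#  b5=1 t=1,i=6
  ..#..|.  b4=0 t=5,i=8
  ...##|#  b3=1 t=4,i=3
  ...#.|.  b2=0 t=1,i=5
  ....#|.  b1=0 t=1,i=4
  .....|#  b0=1 t=1,i=3
  bits 10000011000100100010110010101001 = 2199006377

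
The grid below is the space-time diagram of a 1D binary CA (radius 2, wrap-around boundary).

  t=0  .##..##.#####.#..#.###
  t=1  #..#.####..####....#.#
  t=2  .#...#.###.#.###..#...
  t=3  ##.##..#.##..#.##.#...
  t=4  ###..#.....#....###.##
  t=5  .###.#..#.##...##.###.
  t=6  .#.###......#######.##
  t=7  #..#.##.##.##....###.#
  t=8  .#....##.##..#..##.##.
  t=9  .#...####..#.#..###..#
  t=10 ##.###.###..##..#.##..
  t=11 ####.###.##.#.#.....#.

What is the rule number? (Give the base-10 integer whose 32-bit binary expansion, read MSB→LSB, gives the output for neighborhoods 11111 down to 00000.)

  #####|.  b31=0 t=0,i=10
  ####.|#  b30=1 t=0,i=11
  ###.#|#  b29=1 t=0,i=12
  ###..|#  b28=1 t=1,i=8
  ##.##|#  b27=1 t=0,i=0
  ##.#.|#  b26=1 t=0,i=13
  ##..#|#  b25=1 t=0,i=3
  ##...|#  b24=1 t=1,i=15
  #.###|#  b23=1 t=0,i=8
  #.##.|.  b22=0 t=0,i=1
  #.#.#|.  b21=0 t=2,i=11
  #.#..|#  b20=1 t=0,i=14
  #..##|.  b19=0 t=0,i=4
  #..#.|.  b18=0 t=0,i=16
  #...#|#  b17=1 t=2,i=3
  #....|.  b16=0 t=1,i=16
  .####|.  b15=0 t=0,i=9
  .###.|.  b14=0 t=0,i=20
  .##.#|#  b13=1 t=0,i=6
  .##..|.  b12=0 t=0,i=2
  .#.##|.  b11=0 t=0,i=18
  .#.#.|#  b10=1 t=9,i=0
  .#..#|.  b9=0 t=0,i=15
  .#...|.  b8=0 t=2,i=2
  ..###|#  b7=1 t=1,i=11
  ..##.|#  b6=1 t=0,i=5
  ..#.#|.  b5=0 t=0,i=17
  ..#..|#  b4=1 t=2,i=1
  ...##|#  b3=1 t=3,i=21
  ...#.|#  b2=1 t=1,i=18
  ....#|.  b1=0 t=1,i=17
  .....|#  b0=1 t=4,i=8
  bits 01111111100100100010010011011101 = 2140284125

2140284125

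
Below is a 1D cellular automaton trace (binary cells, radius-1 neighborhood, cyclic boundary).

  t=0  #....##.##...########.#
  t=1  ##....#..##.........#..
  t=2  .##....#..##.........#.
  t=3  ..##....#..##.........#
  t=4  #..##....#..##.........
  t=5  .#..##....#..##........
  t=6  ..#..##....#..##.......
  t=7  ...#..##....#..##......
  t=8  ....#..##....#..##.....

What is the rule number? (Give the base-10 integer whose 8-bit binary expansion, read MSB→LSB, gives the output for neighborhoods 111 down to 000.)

80

  [7] ### => .  t=0,i=14
  [6] ##. => #  t=0,i=0
  [5] #.# => .  t=0,i=7
  [4] #.. => #  t=0,i=1
  [3] .## => .  t=0,i=5
  [2] .#. => .  t=1,i=6
  [1] ..# => .  t=0,i=4
  [0] ... => .  t=0,i=2
  bits 01010000 = 80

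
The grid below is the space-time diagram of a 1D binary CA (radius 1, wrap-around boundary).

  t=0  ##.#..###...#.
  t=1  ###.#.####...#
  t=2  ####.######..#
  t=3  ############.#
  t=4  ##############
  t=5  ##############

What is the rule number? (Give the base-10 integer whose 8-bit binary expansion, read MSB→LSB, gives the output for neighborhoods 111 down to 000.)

248

  ### -> #   bit 7 = 1  t=0,i=7
  ##. -> #   bit 6 = 1  t=0,i=1
  #.# -> #   bit 5 = 1  t=0,i=2
  #.. -> #   bit 4 = 1  t=0,i=4
  .## -> #   bit 3 = 1  t=0,i=0
  .#. -> .   bit 2 = 0  t=0,i=3
  ..# -> .   bit 1 = 0  t=0,i=5
  ... -> .   bit 0 = 0  t=0,i=10
  bits 11111000 = 248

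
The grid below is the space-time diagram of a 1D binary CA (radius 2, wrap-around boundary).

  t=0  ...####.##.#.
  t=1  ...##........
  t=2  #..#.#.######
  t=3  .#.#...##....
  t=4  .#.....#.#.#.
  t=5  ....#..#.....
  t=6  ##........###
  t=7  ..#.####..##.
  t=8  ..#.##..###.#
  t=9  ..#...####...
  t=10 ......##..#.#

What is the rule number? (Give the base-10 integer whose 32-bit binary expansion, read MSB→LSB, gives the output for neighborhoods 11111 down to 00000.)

  ##### -> .   bit 31 = 0  t=2,i=9
  ####. -> .   bit 30 = 0  t=0,i=5
  ###.# -> .   bit 29 = 0  t=0,i=6
  ###.. -> .   bit 28 = 0  t=2,i=0
  ##.## -> .   bit 27 = 0  t=0,i=7
  ##.#. -> .   bit 26 = 0  t=0,i=10
  ##..# -> #   bit 25 = 1  t=2,i=1
  ##... -> #   bit 24 = 1  t=1,i=5
  #.### -> #   bit 23 = 1  t=2,i=7
  #.##. -> .   bit 22 = 0  t=0,i=8
  #.#.# -> .   bit 21 = 0  t=2,i=5
  #.#.. -> .   bit 20 = 0  t=0,i=11
  #..## -> #   bit 19 = 1  t=7,i=9
  #..#. -> .   bit 18 = 0  t=2,i=2
  #...# -> .   bit 17 = 0  t=3,i=5
  #.... -> .   bit 16 = 0  t=0,i=0
  .#### -> #   bit 15 = 1  t=0,i=4
  .###. -> #   bit 14 = 1  t=8,i=9
  .##.# -> .   bit 13 = 0  t=0,i=9
  .##.. -> .   bit 12 = 0  t=1,i=4
  .#.## -> .   bit 11 = 0  t=2,i=6
  .#.#. -> .   bit 10 = 0  t=2,i=4
  .#..# -> .   bit 9 = 0  t=4,i=12
  .#... -> .   bit 8 = 0  t=0,i=12
  ..### -> #   bit 7 = 1  t=0,i=3
  ..##. -> #   bit 6 = 1  t=1,i=3
  ..#.# -> #   bit 5 = 1  t=2,i=3
  ..#.. -> .   bit 4 = 0  t=4,i=1
  ...## -> .   bit 3 = 0  t=0,i=2
  ...#. -> .   bit 2 = 0  t=3,i=0
  ....# -> .   bit 1 = 0  t=0,i=1
  ..... -> #   bit 0 = 1  t=1,i=0
  bits 00000011100010001100000011100001 = 59293921

59293921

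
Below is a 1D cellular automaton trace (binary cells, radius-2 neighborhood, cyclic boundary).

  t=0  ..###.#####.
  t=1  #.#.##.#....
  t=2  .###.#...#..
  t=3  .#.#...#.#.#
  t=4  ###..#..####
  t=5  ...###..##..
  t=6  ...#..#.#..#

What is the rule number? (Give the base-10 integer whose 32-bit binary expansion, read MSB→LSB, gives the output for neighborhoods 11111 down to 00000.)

707243216

  ##### -> .   bit 31 = 0  t=0,i=8
  ####. -> .   bit 30 = 0  t=0,i=9
  ###.# -> #   bit 29 = 1  t=0,i=4
  ###.. -> .   bit 28 = 0  t=0,i=10
  ##.## -> #   bit 27 = 1  t=0,i=5
  ##.#. -> .   bit 26 = 0  t=1,i=6
  ##..# -> #   bit 25 = 1  t=4,i=3
  ##... -> .   bit 24 = 0  t=0,i=11
  #.### -> .   bit 23 = 0  t=0,i=6
  #.##. -> .   bit 22 = 0  t=1,i=4
  #.#.# -> #   bit 21 = 1  t=1,i=2
  #.#.. -> .   bit 20 = 0  t=1,i=7
  #..## -> .   bit 19 = 0  t=4,i=7
  #..#. -> #   bit 18 = 1  t=4,i=4
  #...# -> #   bit 17 = 1  t=0,i=0
  #.... -> #   bit 16 = 1  t=1,i=9
  .#### -> #   bit 15 = 1  t=0,i=7
  .###. -> .   bit 14 = 0  t=0,i=3
  .##.# -> #   bit 13 = 1  t=1,i=5
  .##.. -> .   bit 12 = 0  t=5,i=9
  .#.## -> #   bit 11 = 1  t=1,i=3
  .#.#. -> #   bit 10 = 1  t=1,i=1
  .#..# -> .   bit 9 = 0  t=4,i=6
  .#... -> .   bit 8 = 0  t=1,i=8
  ..### -> #   bit 7 = 1  t=0,i=2
  ..##. -> #   bit 6 = 1  t=5,i=8
  ..#.# -> .   bit 5 = 0  t=1,i=0
  ..#.. -> #   bit 4 = 1  t=2,i=9
  ...## -> .   bit 3 = 0  t=0,i=1
  ...#. -> .   bit 2 = 0  t=1,i=11
  ....# -> .   bit 1 = 0  t=1,i=10
  ..... -> .   bit 0 = 0  t=5,i=0
  bits 00101010001001111010110011010000 = 707243216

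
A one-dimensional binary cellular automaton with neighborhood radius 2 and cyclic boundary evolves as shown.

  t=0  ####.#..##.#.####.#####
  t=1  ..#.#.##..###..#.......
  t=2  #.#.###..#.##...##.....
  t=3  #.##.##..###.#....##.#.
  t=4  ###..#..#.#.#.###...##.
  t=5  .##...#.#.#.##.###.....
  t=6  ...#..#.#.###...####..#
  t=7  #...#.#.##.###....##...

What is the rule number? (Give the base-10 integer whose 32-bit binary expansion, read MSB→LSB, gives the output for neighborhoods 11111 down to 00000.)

1432963874

  [31] ##### => .  t=0,i=0
  [30] ####. => #  t=0,i=2
  [29] ###.# => .  t=0,i=3
  [28] ###.. => #  t=1,i=12
  [27] ##.## => .  t=0,i=17
  [26] ##.#. => #  t=0,i=4
  [25] ##..# => .  t=1,i=8
  [24] ##... => #  t=2,i=13
  [23] #.### => .  t=0,i=13
  [22] #.##. => #  t=1,i=6
  [21] #.#.# => #  t=0,i=11
  [20] #.#.. => .  t=0,i=5
  [19] #..## => #  t=0,i=7
  [18] #..#. => .  t=1,i=14
  [17] #...# => .  t=2,i=14
  [16] #.... => #  t=1,i=17
  [15] .#### => .  t=0,i=14
  [14] .###. => #  t=1,i=11
  [13] .##.# => .  t=0,i=9
  [12] .##.. => .  t=1,i=7
  [11] .#.## => #  t=0,i=12
  [10] .#.#. => .  t=1,i=3
  [9] .#..# => #  t=0,i=6
  [8] .#... => #  t=1,i=16
  [7] ..### => .  t=1,i=10
  [6] ..##. => .  t=0,i=8
  [5] ..#.# => #  t=1,i=2
  [4] ..#.. => .  t=1,i=15
  [3] ...## => .  t=2,i=15
  [2] ...#. => .  t=1,i=1
  [1] ....# => #  t=1,i=0
  [0] ..... => .  t=1,i=18
  bits 01010101011010010100101100100010 = 1432963874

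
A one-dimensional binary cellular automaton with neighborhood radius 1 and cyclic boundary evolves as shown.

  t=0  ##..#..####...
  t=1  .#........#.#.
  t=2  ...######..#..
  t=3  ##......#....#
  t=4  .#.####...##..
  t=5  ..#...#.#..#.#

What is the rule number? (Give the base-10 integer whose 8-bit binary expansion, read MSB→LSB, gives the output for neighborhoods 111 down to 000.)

  ###|.  b7=0 t=0,i=8
  ##.|#  b6=1 t=0,i=1
  #.#|#  b5=1 t=1,i=11
  #..|.  b4=0 t=0,i=2
  .##|.  b3=0 t=0,i=0
  .#.|.  b2=0 t=0,i=4
  ..#|.  b1=0 t=0,i=3
  ...|#  b0=1 t=0,i=12
  bits 01100001 = 97

97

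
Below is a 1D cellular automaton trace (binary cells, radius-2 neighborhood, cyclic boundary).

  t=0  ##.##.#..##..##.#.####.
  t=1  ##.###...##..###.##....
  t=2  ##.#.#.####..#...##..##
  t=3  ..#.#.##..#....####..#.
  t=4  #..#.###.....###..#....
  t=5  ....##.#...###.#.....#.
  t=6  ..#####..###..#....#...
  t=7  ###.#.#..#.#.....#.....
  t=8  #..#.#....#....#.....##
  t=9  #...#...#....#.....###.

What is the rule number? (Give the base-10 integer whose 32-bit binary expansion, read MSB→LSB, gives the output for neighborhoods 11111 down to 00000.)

  [31] ##### => #  t=6,i=4
  [30] ####. => .  t=0,i=20
  [29] ###.# => .  t=0,i=21
  [28] ###.. => #  t=1,i=5
  [27] ##.## => .  t=0,i=2
  [26] ##.#. => #  t=0,i=5
  [25] ##..# => .  t=0,i=11
  [24] ##... => .  t=1,i=6
  [23] #.### => #  t=0,i=18
  [22] #.##. => #  t=0,i=0
  [21] #.#.# => .  t=0,i=16
  [20] #.#.. => .  t=0,i=6
  [19] #..## => .  t=0,i=8
  [18] #..#. => .  t=2,i=12
  [17] #...# => #  t=1,i=7
  [16] #.... => .  t=1,i=20
  [15] .#### => .  t=0,i=19
  [14] .###. => .  t=1,i=4
  [13] .##.# => #  t=0,i=1
  [12] .##.. => #  t=0,i=10
  [11] .#.## => #  t=0,i=17
  [10] .#.#. => #  t=2,i=4
  [9] .#..# => .  t=0,i=7
  [8] .#... => .  t=2,i=14
  [7] ..### => #  t=1,i=13
  [6] ..##. => #  t=0,i=9
  [5] ..#.# => .  t=3,i=2
  [4] ..#.. => .  t=2,i=13
  [3] ...## => #  t=1,i=8
  [2] ...#. => .  t=3,i=1
  [1] ....# => #  t=1,i=21
  [0] ..... => .  t=4,i=10
  bits 10010100110000100011110011001010 = 2495757514

2495757514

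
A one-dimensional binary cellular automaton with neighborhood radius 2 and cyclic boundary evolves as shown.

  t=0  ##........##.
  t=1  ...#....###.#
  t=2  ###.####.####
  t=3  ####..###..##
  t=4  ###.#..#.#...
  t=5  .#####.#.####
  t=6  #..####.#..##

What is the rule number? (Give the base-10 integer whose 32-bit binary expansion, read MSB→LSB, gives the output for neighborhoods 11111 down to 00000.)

3994241902

  #####|#  b31=1 t=2,i=0
  ####.|#  b30=1 t=2,i=1
  ###.#|#  b29=1 t=1,i=10
  ###..|.  b28=0 t=3,i=3
  ##.##|#  b27=1 t=0,i=12
  ##.#.|#  b26=1 t=1,i=11
  ##..#|#  b25=1 t=3,i=4
  ##...|.  b24=0 t=0,i=2
  #.###|.  b23=0 t=2,i=4
  #.##.|.  b22=0 t=0,i=0
  #.#.#|.  b21=0 t=5,i=7
  #.#..|#  b20=1 t=1,i=12
  #..##|.  b19=0 t=3,i=5
  #..#.|.  b18=0 t=4,i=6
  #...#|#  b17=1 t=1,i=1
  #....|#  b16=1 t=0,i=3
  .####|.  b15=0 t=2,i=5
  .###.|#  b14=1 t=1,i=9
  .##.#|.  b13=0 t=0,i=11
  .##..|.  b12=0 t=0,i=1
  .#.##|#  b11=1 t=5,i=8
  .#.#.|.  b10=0 t=4,i=8
  .#..#|#  b9=1 t=4,i=5
  .#...|#  b8=1 t=1,i=0
  ..###|.  b7=0 t=1,i=8
  ..##.|#  b6=1 t=0,i=10
  ..#.#|#  b5=1 t=4,i=7
  ..#..|.  b4=0 t=1,i=3
  ...##|#  b3=1 t=0,i=9
  ...#.|#  b2=1 t=1,i=2
  ....#|#  b1=1 t=0,i=8
  .....|.  b0=0 t=0,i=4
  bits 11101110000100110100101101101110 = 3994241902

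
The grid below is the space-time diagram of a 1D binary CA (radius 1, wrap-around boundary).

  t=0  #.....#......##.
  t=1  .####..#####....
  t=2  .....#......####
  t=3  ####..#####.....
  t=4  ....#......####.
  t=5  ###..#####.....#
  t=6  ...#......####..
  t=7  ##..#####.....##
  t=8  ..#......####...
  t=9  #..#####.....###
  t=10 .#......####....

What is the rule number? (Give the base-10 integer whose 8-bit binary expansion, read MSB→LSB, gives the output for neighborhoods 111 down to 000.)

  ### -> .   bit 7 = 0  t=1,i=2
  ##. -> .   bit 6 = 0  t=0,i=14
  #.# -> .   bit 5 = 0  t=0,i=15
  #.. -> #   bit 4 = 1  t=0,i=1
  .## -> .   bit 3 = 0  t=0,i=13
  .#. -> .   bit 2 = 0  t=0,i=0
  ..# -> .   bit 1 = 0  t=0,i=5
  ... -> #   bit 0 = 1  t=0,i=2
  bits 00010001 = 17

17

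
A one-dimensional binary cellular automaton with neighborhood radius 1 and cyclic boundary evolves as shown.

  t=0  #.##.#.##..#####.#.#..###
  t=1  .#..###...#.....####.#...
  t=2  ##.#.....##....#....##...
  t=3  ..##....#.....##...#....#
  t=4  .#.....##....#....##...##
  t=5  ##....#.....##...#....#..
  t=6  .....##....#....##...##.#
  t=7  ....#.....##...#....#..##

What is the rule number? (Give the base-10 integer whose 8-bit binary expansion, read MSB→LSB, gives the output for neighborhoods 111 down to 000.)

  [7] ### => .  t=0,i=12
  [6] ##. => .  t=0,i=0
  [5] #.# => #  t=0,i=1
  [4] #.. => .  t=0,i=9
  [3] .## => .  t=0,i=2
  [2] .#. => #  t=0,i=5
  [1] ..# => #  t=0,i=10
  [0] ... => .  t=1,i=8
  bits 00100110 = 38

38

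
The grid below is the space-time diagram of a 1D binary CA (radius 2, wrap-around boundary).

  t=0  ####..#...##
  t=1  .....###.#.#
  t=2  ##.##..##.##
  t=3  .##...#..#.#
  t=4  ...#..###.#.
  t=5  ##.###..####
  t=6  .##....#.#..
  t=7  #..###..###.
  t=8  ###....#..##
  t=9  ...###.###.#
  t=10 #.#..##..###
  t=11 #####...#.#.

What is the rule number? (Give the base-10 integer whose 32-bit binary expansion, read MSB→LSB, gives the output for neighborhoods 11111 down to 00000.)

756909850

  nb #####: next=.  (t=0,i=0, bit31=0)
  nb ####.: next=.  (t=0,i=2, bit30=0)
  nb ###.#: next=#  (t=1,i=7, bit29=1)
  nb ###..: next=.  (t=0,i=3, bit28=0)
  nb ##.##: next=#  (t=2,i=2, bit27=1)
  nb ##.#.: next=#  (t=1,i=8, bit26=1)
  nb ##..#: next=.  (t=0,i=4, bit25=0)
  nb ##...: next=#  (t=3,i=3, bit24=1)
  nb #.###: next=.  (t=2,i=10, bit23=0)
  nb #.##.: next=.  (t=2,i=3, bit22=0)
  nb #.#.#: next=.  (t=1,i=9, bit21=0)
  nb #.#..: next=#  (t=1,i=11, bit20=1)
  nb #..##: next=#  (t=2,i=6, bit19=1)
  nb #..#.: next=#  (t=0,i=5, bit18=1)
  nb #...#: next=.  (t=0,i=8, bit17=0)
  nb #....: next=#  (t=1,i=1, bit16=1)
  nb .####: next=#  (t=0,i=11, bit15=1)
  nb .###.: next=.  (t=1,i=6, bit14=0)
  nb .##.#: next=.  (t=2,i=8, bit13=0)
  nb .##..: next=.  (t=2,i=4, bit12=0)
  nb .#.##: next=.  (t=3,i=0, bit11=0)
  nb .#.#.: next=#  (t=1,i=10, bit10=1)
  nb .#..#: next=#  (t=3,i=7, bit9=1)
  nb .#...: next=#  (t=0,i=7, bit8=1)
  nb ..###: next=.  (t=0,i=10, bit7=0)
  nb ..##.: next=.  (t=2,i=7, bit6=0)
  nb ..#.#: next=.  (t=3,i=9, bit5=0)
  nb ..#..: next=#  (t=0,i=6, bit4=1)
  nb ...##: next=#  (t=0,i=9, bit3=1)
  nb ...#.: next=.  (t=3,i=5, bit2=0)
  nb ....#: next=#  (t=1,i=3, bit1=1)
  nb .....: next=.  (t=1,i=2, bit0=0)
  bits 00101101000111011000011100011010 = 756909850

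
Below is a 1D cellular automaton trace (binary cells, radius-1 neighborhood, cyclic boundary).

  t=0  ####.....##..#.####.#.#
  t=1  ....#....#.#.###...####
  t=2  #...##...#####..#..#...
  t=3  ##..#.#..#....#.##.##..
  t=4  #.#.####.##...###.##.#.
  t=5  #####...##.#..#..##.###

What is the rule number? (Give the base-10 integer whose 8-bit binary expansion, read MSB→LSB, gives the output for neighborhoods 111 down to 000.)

60

  ### -> .   bit 7 = 0  t=0,i=0
  ##. -> .   bit 6 = 0  t=0,i=3
  #.# -> #   bit 5 = 1  t=0,i=14
  #.. -> #   bit 4 = 1  t=0,i=4
  .## -> #   bit 3 = 1  t=0,i=9
  .#. -> #   bit 2 = 1  t=0,i=13
  ..# -> .   bit 1 = 0  t=0,i=8
  ... -> .   bit 0 = 0  t=0,i=5
  bits 00111100 = 60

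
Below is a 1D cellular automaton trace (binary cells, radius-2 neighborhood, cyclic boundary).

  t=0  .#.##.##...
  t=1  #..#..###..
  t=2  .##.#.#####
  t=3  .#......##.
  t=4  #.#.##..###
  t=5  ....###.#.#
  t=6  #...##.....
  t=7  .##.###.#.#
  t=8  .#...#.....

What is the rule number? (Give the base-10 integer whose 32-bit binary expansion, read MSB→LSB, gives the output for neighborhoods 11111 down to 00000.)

  #####|#  b31=1 t=2,i=8
  ####.|#  b30=1 t=2,i=9
  ###.#|.  b29=0 t=2,i=10
  ###..|#  b28=1 t=1,i=8
  ##.##|.  b27=0 t=0,i=5
  ##.#.|.  b26=0 t=2,i=3
  ##..#|#  b25=1 t=1,i=9
  ##...|#  b24=1 t=0,i=8
  #.###|.  b23=0 t=2,i=6
  #.##.|#  b22=1 t=0,i=3
  #.#.#|.  b21=0 t=2,i=4
  #.#..|.  b20=0 t=5,i=10
  #..##|.  b19=0 t=1,i=5
  #..#.|#  b18=1 t=1,i=2
  #...#|#  b17=1 t=6,i=2
  #....|.  b16=0 t=0,i=9
  .####|.  b15=0 t=2,i=7
  .###.|#  b14=1 t=1,i=7
  .##.#|.  b13=0 t=0,i=4
  .##..|#  b12=1 t=0,i=7
  .#.##|.  b11=0 t=0,i=2
  .#.#.|.  b10=0 t=5,i=9
  .#..#|#  b9=1 t=1,i=1
  .#...|#  b8=1 t=3,i=2
  ..###|#  b7=1 t=1,i=6
  ..##.|#  b6=1 t=3,i=8
  ..#.#|.  b5=0 t=0,i=1
  ..#..|.  b4=0 t=1,i=0
  ...##|.  b3=0 t=3,i=7
  ...#.|#  b2=1 t=0,i=0
  ....#|.  b1=0 t=0,i=10
  .....|#  b0=1 t=3,i=4
  bits 11010011010001100101001111000101 = 3544601541

3544601541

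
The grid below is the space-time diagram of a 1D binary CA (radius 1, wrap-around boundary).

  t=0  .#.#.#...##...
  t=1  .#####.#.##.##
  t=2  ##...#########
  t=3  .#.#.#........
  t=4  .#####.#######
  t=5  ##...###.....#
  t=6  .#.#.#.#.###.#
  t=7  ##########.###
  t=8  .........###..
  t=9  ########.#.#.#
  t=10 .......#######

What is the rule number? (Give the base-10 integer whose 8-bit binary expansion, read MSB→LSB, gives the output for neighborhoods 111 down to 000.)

  ### -> .   bit 7 = 0  t=1,i=2
  ##. -> #   bit 6 = 1  t=0,i=10
  #.# -> #   bit 5 = 1  t=0,i=2
  #.. -> .   bit 4 = 0  t=0,i=6
  .## -> #   bit 3 = 1  t=0,i=9
  .#. -> #   bit 2 = 1  t=0,i=1
  ..# -> .   bit 1 = 0  t=0,i=0
  ... -> #   bit 0 = 1  t=0,i=7
  bits 01101101 = 109

109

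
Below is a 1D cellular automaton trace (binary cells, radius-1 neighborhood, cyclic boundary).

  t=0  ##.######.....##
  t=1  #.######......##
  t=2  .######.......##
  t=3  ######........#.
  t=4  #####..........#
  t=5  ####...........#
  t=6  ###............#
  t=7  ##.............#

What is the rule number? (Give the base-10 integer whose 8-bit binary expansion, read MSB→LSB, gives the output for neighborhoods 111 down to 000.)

168

  ### -> #   bit 7 = 1  t=0,i=0
  ##. -> .   bit 6 = 0  t=0,i=1
  #.# -> #   bit 5 = 1  t=0,i=2
  #.. -> .   bit 4 = 0  t=0,i=9
  .## -> #   bit 3 = 1  t=0,i=3
  .#. -> .   bit 2 = 0  t=3,i=14
  ..# -> .   bit 1 = 0  t=0,i=13
  ... -> .   bit 0 = 0  t=0,i=10
  bits 10101000 = 168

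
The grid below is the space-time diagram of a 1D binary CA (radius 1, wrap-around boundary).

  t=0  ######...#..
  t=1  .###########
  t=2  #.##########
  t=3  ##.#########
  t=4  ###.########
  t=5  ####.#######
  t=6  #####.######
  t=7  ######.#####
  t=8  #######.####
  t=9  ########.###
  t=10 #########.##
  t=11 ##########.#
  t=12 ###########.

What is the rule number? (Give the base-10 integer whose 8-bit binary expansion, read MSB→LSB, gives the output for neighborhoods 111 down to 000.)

247

  nb ###: next=#  (t=0,i=1, bit7=1)
  nb ##.: next=#  (t=0,i=5, bit6=1)
  nb #.#: next=#  (t=1,i=0, bit5=1)
  nb #..: next=#  (t=0,i=6, bit4=1)
  nb .##: next=.  (t=0,i=0, bit3=0)
  nb .#.: next=#  (t=0,i=9, bit2=1)
  nb ..#: next=#  (t=0,i=8, bit1=1)
  nb ...: next=#  (t=0,i=7, bit0=1)
  bits 11110111 = 247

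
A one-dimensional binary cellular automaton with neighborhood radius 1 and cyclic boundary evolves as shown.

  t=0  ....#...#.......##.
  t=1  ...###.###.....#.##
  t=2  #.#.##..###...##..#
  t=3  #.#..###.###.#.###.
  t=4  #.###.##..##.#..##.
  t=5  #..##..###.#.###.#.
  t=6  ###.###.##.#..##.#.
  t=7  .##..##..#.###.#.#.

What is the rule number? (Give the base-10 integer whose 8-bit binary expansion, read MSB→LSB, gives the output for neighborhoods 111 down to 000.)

  ### -> #   bit 7 = 1  t=1,i=4
  ##. -> #   bit 6 = 1  t=0,i=17
  #.# -> .   bit 5 = 0  t=1,i=6
  #.. -> #   bit 4 = 1  t=0,i=5
  .## -> .   bit 3 = 0  t=0,i=16
  .#. -> #   bit 2 = 1  t=0,i=4
  ..# -> #   bit 1 = 1  t=0,i=3
  ... -> .   bit 0 = 0  t=0,i=0
  bits 11010110 = 214

214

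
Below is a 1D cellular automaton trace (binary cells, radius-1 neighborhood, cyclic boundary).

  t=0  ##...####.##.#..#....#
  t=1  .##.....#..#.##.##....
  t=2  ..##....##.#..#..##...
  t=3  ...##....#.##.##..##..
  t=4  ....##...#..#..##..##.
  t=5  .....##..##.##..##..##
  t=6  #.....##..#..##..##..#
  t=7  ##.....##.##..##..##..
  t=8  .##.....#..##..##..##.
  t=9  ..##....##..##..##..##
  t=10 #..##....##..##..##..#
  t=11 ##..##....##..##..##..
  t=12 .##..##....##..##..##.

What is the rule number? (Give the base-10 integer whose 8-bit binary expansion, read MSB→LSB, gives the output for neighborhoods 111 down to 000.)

84

  ### -> .   bit 7 = 0  t=0,i=0
  ##. -> #   bit 6 = 1  t=0,i=1
  #.# -> .   bit 5 = 0  t=0,i=9
  #.. -> #   bit 4 = 1  t=0,i=2
  .## -> .   bit 3 = 0  t=0,i=5
  .#. -> #   bit 2 = 1  t=0,i=13
  ..# -> .   bit 1 = 0  t=0,i=4
  ... -> .   bit 0 = 0  t=0,i=3
  bits 01010100 = 84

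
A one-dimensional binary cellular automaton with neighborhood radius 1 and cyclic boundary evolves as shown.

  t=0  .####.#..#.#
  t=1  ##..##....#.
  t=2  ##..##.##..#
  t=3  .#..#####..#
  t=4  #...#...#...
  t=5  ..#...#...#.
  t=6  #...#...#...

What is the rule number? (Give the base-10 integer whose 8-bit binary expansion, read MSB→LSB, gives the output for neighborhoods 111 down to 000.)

  ###|.  b7=0 t=0,i=2
  ##.|#  b6=1 t=0,i=4
  #.#|#  b5=1 t=0,i=0
  #..|.  b4=0 t=0,i=7
  .##|#  b3=1 t=0,i=1
  .#.|.  b2=0 t=0,i=6
  ..#|.  b1=0 t=0,i=8
  ...|#  b0=1 t=1,i=7
  bits 01101001 = 105

105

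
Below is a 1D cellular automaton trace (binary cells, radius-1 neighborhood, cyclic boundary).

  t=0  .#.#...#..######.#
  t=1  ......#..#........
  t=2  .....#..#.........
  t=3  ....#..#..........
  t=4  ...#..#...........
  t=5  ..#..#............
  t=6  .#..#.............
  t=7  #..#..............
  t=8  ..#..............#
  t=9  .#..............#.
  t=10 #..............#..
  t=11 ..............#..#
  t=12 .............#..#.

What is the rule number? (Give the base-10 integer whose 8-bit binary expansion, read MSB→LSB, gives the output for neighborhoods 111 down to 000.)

  ###|.  b7=0 t=0,i=11
  ##.|.  b6=0 t=0,i=15
  #.#|.  b5=0 t=0,i=0
  #..|.  b4=0 t=0,i=4
  .##|.  b3=0 t=0,i=10
  .#.|.  b2=0 t=0,i=1
  ..#|#  b1=1 t=0,i=6
  ...|.  b0=0 t=0,i=5
  bits 00000010 = 2

2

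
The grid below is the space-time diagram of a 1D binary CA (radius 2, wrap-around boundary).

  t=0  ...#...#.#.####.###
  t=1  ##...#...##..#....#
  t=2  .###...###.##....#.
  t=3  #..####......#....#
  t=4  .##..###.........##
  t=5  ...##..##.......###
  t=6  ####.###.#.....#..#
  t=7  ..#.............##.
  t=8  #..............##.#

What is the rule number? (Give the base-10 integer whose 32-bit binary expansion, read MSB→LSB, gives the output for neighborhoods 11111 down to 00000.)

  #####|.  b31=0 t=6,i=1
  ####.|#  b30=1 t=0,i=13
  ###.#|.  b29=0 t=0,i=14
  ###..|#  b28=1 t=0,i=18
  ##.##|.  b27=0 t=0,i=15
  ##.#.|.  b26=0 t=6,i=8
  ##..#|#  b25=1 t=1,i=11
  ##...|#  b24=1 t=0,i=0
  #.###|.  b23=0 t=0,i=11
  #.##.|.  b22=0 t=2,i=11
  #.#.#|#  b21=1 t=0,i=9
  #.#..|.  b20=0 t=6,i=9
  #..##|#  b19=1 t=2,i=0
  #..#.|#  b18=1 t=1,i=12
  #...#|#  b17=1 t=0,i=1
  #....|.  b16=0 t=1,i=15
  .####|.  b15=0 t=0,i=12
  .###.|.  b14=0 t=0,i=17
  .##.#|#  b13=1 t=4,i=18
  .##..|.  b12=0 t=1,i=10
  .#.##|#  b11=1 t=0,i=10
  .#.#.|.  b10=0 t=0,i=8
  .#..#|#  b9=1 t=2,i=18
  .#...|.  b8=0 t=0,i=4
  ..###|.  b7=0 t=1,i=18
  ..##.|#  b6=1 t=1,i=9
  ..#.#|.  b5=0 t=0,i=7
  ..#..|.  b4=0 t=0,i=3
  ...##|#  b3=1 t=1,i=8
  ...#.|.  b2=0 t=0,i=2
  ....#|.  b1=0 t=1,i=16
  .....|.  b0=0 t=3,i=9
  bits 01010011001011100010101001001000 = 1395534408

1395534408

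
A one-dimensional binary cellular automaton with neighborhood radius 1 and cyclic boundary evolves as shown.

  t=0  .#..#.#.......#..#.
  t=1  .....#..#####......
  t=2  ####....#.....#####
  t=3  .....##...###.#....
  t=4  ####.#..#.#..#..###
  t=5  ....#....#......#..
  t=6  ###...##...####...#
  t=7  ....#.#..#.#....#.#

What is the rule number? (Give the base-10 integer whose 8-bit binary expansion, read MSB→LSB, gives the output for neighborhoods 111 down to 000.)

41

  nb ###: next=.  (t=1,i=9, bit7=0)
  nb ##.: next=.  (t=1,i=12, bit6=0)
  nb #.#: next=#  (t=0,i=5, bit5=1)
  nb #..: next=.  (t=0,i=2, bit4=0)
  nb .##: next=#  (t=1,i=8, bit3=1)
  nb .#.: next=.  (t=0,i=1, bit2=0)
  nb ..#: next=.  (t=0,i=0, bit1=0)
  nb ...: next=#  (t=0,i=8, bit0=1)
  bits 00101001 = 41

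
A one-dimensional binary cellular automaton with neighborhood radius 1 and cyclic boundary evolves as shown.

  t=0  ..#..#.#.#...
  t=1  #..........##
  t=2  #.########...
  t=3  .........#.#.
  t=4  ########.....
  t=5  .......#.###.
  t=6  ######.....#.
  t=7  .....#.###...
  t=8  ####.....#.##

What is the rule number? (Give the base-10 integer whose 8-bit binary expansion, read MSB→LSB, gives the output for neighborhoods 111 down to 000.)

  ### -> .   bit 7 = 0  t=1,i=12
  ##. -> #   bit 6 = 1  t=1,i=0
  #.# -> .   bit 5 = 0  t=0,i=6
  #.. -> .   bit 4 = 0  t=0,i=3
  .## -> .   bit 3 = 0  t=1,i=11
  .#. -> .   bit 2 = 0  t=0,i=2
  ..# -> .   bit 1 = 0  t=0,i=1
  ... -> #   bit 0 = 1  t=0,i=0
  bits 01000001 = 65

65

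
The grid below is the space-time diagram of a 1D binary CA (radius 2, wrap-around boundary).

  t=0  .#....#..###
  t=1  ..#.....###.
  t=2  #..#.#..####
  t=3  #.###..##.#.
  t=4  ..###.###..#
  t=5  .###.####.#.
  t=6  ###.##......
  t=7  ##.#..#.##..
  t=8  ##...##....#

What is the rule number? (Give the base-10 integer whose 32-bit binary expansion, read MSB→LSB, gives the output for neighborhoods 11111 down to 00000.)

2576246241

  ##### -> #   bit 31 = 1  t=2,i=10
  ####. -> .   bit 30 = 0  t=2,i=11
  ###.# -> .   bit 29 = 0  t=0,i=11
  ###.. -> #   bit 28 = 1  t=1,i=10
  ##.## -> #   bit 27 = 1  t=4,i=5
  ##.#. -> .   bit 26 = 0  t=0,i=0
  ##..# -> .   bit 25 = 0  t=2,i=1
  ##... -> #   bit 24 = 1  t=1,i=11
  #.### -> #   bit 23 = 1  t=3,i=2
  #.##. -> .   bit 22 = 0  t=6,i=4
  #.#.# -> .   bit 21 = 0  t=3,i=0
  #.#.. -> .   bit 20 = 0  t=0,i=1
  #..## -> #   bit 19 = 1  t=0,i=8
  #..#. -> #   bit 18 = 1  t=2,i=2
  #...# -> #   bit 17 = 1  t=1,i=0
  #.... -> .   bit 16 = 0  t=0,i=3
  .#### -> .   bit 15 = 0  t=2,i=9
  .###. -> #   bit 14 = 1  t=0,i=10
  .##.# -> #   bit 13 = 1  t=3,i=8
  .##.. -> .   bit 12 = 0  t=6,i=5
  .#.## -> .   bit 11 = 0  t=3,i=1
  .#.#. -> #   bit 10 = 1  t=2,i=4
  .#..# -> .   bit 9 = 0  t=0,i=7
  .#... -> #   bit 8 = 1  t=0,i=2
  ..### -> #   bit 7 = 1  t=0,i=9
  ..##. -> #   bit 6 = 1  t=3,i=7
  ..#.# -> #   bit 5 = 1  t=2,i=3
  ..#.. -> .   bit 4 = 0  t=0,i=6
  ...## -> .   bit 3 = 0  t=1,i=7
  ...#. -> .   bit 2 = 0  t=0,i=5
  ....# -> .   bit 1 = 0  t=0,i=4
  ..... -> #   bit 0 = 1  t=1,i=5
  bits 10011001100011100110010111100001 = 2576246241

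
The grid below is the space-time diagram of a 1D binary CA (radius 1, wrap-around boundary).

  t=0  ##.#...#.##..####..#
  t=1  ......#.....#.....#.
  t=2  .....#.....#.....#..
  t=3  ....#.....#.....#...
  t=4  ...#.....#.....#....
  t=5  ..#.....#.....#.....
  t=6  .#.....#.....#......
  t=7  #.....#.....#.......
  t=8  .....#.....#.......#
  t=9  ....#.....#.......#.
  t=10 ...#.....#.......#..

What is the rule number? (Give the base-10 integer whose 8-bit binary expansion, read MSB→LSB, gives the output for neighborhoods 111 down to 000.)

2

  [7] ### => .  t=0,i=0
  [6] ##. => .  t=0,i=1
  [5] #.# => .  t=0,i=2
  [4] #.. => .  t=0,i=4
  [3] .## => .  t=0,i=9
  [2] .#. => .  t=0,i=3
  [1] ..# => #  t=0,i=6
  [0] ... => .  t=0,i=5
  bits 00000010 = 2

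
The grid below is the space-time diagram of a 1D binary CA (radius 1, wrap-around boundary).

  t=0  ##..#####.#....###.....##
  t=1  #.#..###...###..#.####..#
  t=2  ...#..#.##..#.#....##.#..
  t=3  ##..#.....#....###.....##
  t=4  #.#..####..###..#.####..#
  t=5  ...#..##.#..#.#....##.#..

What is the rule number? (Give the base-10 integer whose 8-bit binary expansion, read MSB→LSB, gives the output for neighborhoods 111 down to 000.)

  [7] ### => #  t=0,i=0
  [6] ##. => .  t=0,i=1
  [5] #.# => .  t=0,i=9
  [4] #.. => #  t=0,i=2
  [3] .## => .  t=0,i=4
  [2] .#. => .  t=0,i=10
  [1] ..# => .  t=0,i=3
  [0] ... => #  t=0,i=12
  bits 10010001 = 145

145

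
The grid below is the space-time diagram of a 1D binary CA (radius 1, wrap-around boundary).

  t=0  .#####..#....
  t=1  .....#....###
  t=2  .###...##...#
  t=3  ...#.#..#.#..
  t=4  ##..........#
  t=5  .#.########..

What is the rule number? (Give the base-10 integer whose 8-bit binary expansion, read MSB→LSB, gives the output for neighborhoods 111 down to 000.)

  ### -> .   bit 7 = 0  t=0,i=2
  ##. -> #   bit 6 = 1  t=0,i=5
  #.# -> .   bit 5 = 0  t=2,i=0
  #.. -> .   bit 4 = 0  t=0,i=6
  .## -> .   bit 3 = 0  t=0,i=1
  .#. -> .   bit 2 = 0  t=0,i=8
  ..# -> .   bit 1 = 0  t=0,i=0
  ... -> #   bit 0 = 1  t=0,i=10
  bits 01000001 = 65

65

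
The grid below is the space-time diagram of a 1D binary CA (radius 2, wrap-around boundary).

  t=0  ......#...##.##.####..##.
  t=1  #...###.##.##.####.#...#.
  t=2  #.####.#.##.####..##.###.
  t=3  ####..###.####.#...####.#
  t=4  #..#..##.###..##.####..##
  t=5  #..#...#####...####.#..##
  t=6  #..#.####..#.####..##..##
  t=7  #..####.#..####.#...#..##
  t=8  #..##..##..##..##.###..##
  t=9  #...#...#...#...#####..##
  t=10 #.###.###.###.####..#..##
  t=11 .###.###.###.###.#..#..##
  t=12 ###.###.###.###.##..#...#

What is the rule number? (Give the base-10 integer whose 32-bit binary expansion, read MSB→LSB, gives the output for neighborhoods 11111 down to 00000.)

  [31] ##### => .  t=3,i=1
  [30] ####. => .  t=0,i=18
  [29] ###.# => .  t=1,i=6
  [28] ###.. => #  t=0,i=19
  [27] ##.## => #  t=0,i=12
  [26] ##.#. => #  t=1,i=18
  [25] ##..# => .  t=0,i=20
  [24] ##... => .  t=0,i=24
  [23] #.### => #  t=0,i=16
  [22] #.##. => .  t=0,i=13
  [21] #.#.# => #  t=2,i=0
  [20] #.#.. => #  t=1,i=0
  [19] #..## => .  t=0,i=21
  [18] #..#. => .  t=4,i=2
  [17] #...# => #  t=0,i=8
  [16] #.... => #  t=0,i=0
  [15] .#### => #  t=0,i=17
  [14] .###. => #  t=1,i=5
  [13] .##.# => #  t=0,i=11
  [12] .##.. => #  t=0,i=23
  [11] .#.## => #  t=2,i=1
  [10] .#.#. => .  t=1,i=24
  [9] .#..# => .  t=4,i=4
  [8] .#... => .  t=0,i=7
  [7] ..### => #  t=1,i=4
  [6] ..##. => .  t=0,i=10
  [5] ..#.# => #  t=1,i=23
  [4] ..#.. => #  t=0,i=6
  [3] ...## => #  t=0,i=9
  [2] ...#. => #  t=0,i=5
  [1] ....# => #  t=0,i=4
  [0] ..... => .  t=0,i=1
  bits 00011100101100111111100010111110 = 481556670

481556670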